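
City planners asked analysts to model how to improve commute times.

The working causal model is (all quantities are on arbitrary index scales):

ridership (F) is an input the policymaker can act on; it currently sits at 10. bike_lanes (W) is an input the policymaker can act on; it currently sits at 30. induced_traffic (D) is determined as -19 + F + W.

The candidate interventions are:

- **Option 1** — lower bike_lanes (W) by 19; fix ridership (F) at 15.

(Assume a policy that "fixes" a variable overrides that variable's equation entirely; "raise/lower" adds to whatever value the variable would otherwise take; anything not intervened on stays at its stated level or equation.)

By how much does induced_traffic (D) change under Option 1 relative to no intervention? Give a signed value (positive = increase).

Baseline:
  F = 10
  W = 30
  D = -19 + 10 + 30 = 21
Option 1 (W − 19, F := 15):
  F = 15
  W = 30 − 19 = 11
  D = -19 + 15 + 11 = 7
Change in D: 7 − 21 = -14

-14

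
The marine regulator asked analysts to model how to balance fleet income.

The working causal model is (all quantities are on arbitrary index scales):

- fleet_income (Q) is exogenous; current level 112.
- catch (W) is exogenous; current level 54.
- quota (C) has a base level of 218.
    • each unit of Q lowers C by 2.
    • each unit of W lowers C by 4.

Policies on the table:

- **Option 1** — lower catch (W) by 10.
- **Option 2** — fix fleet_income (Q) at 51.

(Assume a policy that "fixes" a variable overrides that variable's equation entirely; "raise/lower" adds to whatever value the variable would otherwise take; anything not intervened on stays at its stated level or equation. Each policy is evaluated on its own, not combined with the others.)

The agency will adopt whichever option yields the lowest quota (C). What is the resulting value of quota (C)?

Option 1 (W − 10):
  Q = 112
  W = 54 − 10 = 44
  C = 218 − 2·112 − 4·44 = -182
Option 2 (Q := 51):
  Q = 51
  W = 54
  C = 218 − 2·51 − 4·54 = -100
Comparing — Option 1: C=-182, Option 2: C=-100. Lowest is -182 (Option 1).

-182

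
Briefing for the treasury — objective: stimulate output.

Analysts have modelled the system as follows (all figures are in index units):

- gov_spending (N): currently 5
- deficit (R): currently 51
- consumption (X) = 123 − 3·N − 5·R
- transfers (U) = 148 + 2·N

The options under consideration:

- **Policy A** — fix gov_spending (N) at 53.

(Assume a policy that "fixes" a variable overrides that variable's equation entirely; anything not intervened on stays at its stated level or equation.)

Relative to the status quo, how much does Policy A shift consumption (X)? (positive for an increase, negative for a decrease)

Baseline:
  N = 5
  R = 51
  X = 123 − 3·5 − 5·51 = -147
Policy A (N := 53):
  N = 53
  R = 51
  X = 123 − 3·53 − 5·51 = -291
Change in X: -291 − (-147) = -144

-144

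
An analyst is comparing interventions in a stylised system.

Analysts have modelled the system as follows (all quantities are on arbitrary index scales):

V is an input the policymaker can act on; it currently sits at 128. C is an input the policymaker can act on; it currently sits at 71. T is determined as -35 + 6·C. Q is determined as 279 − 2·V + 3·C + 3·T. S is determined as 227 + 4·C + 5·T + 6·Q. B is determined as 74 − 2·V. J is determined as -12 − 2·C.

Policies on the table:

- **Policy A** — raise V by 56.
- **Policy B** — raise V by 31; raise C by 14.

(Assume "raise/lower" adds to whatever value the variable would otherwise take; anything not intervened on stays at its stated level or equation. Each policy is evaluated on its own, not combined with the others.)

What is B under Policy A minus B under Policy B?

Policy A (V + 56):
  V = 128 + 56 = 184
  B = 74 − 2·184 = -294
Policy B (V + 31, C + 14):
  V = 128 + 31 = 159
  B = 74 − 2·159 = -244
B: -294 − (-244) = -50

-50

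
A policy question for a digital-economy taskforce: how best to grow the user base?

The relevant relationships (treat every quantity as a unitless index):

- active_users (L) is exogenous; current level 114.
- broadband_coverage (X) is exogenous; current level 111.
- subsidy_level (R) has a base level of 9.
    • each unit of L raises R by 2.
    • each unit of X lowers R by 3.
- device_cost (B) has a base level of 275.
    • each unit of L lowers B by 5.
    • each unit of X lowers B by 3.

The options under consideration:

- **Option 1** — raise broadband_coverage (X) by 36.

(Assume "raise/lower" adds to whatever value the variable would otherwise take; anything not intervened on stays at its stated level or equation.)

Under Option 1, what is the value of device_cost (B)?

Option 1 (X + 36):
  L = 114
  X = 111 + 36 = 147
  B = 275 − 5·114 − 3·147 = -736

-736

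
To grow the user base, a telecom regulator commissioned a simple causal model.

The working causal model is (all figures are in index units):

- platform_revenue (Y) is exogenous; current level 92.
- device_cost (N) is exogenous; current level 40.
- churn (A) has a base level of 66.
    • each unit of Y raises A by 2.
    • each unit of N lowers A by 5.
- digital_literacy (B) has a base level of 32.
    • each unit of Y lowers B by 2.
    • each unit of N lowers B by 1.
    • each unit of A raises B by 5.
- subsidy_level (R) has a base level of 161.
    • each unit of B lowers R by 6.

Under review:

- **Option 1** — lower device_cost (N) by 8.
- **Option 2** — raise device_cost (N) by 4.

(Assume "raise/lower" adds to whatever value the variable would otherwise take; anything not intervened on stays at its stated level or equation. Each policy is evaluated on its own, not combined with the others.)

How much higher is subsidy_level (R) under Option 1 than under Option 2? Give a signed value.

Option 1 (N − 8):
  Y = 92
  N = 40 − 8 = 32
  A = 66 + 2·92 − 5·32 = 90
  B = 32 − 2·92 − 32 + 5·90 = 266
  R = 161 − 6·266 = -1435
Option 2 (N + 4):
  Y = 92
  N = 40 + 4 = 44
  A = 66 + 2·92 − 5·44 = 30
  B = 32 − 2·92 − 44 + 5·30 = -46
  R = 161 − 6·(-46) = 437
R: -1435 − 437 = -1872

-1872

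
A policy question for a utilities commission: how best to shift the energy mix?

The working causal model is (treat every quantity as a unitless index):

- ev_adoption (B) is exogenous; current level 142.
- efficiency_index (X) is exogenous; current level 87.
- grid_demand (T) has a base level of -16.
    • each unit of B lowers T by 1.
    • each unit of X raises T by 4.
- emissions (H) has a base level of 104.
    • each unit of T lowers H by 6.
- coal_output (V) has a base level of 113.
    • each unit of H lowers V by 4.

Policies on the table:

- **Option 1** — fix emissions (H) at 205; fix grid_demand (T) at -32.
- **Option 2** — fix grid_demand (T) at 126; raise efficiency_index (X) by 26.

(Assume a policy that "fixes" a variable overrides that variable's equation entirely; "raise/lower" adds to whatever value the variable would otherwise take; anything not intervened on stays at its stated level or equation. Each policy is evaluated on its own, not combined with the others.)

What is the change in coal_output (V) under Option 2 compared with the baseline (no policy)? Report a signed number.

-1536

Baseline:
  B = 142
  X = 87
  T = -16 − 142 + 4·87 = 190
  H = 104 − 6·190 = -1036
  V = 113 − 4·(-1036) = 4257
Option 2 (T := 126, X + 26):
  B = 142
  X = 87 + 26 = 113
  T = 126
  H = 104 − 6·126 = -652
  V = 113 − 4·(-652) = 2721
Change in V: 2721 − 4257 = -1536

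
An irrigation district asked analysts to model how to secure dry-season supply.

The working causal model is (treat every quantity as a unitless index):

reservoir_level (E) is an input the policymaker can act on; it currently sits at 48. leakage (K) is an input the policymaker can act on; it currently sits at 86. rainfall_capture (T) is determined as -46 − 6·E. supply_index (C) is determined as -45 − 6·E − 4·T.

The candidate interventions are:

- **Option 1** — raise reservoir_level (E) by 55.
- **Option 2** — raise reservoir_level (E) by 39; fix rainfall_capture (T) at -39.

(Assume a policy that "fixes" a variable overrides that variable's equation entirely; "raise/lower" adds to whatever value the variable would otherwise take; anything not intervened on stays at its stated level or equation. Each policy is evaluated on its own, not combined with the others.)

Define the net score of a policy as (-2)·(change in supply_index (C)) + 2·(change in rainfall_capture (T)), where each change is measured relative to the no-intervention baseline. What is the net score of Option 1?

-2640

Baseline:
  E = 48
  T = -46 − 6·48 = -334
  C = -45 − 6·48 − 4·(-334) = 1003
Option 1 (E + 55):
  E = 48 + 55 = 103
  T = -46 − 6·103 = -664
  C = -45 − 6·103 − 4·(-664) = 1993
ΔC = 1993 − 1003 = 990; ΔT = -664 − (-334) = -330
Score = (-2)·990 + 2·(-330) = -2640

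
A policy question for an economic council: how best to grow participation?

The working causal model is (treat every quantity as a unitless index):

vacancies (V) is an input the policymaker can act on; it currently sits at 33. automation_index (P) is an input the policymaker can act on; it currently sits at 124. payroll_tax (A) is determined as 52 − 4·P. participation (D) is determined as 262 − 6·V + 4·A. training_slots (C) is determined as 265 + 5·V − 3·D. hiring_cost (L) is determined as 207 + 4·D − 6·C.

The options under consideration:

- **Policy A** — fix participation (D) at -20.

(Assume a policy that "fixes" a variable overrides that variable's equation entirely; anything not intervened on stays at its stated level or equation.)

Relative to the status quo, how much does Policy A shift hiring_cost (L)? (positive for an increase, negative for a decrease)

37224

Baseline:
  V = 33
  P = 124
  A = 52 − 4·124 = -444
  D = 262 − 6·33 + 4·(-444) = -1712
  C = 265 + 5·33 − 3·(-1712) = 5566
  L = 207 + 4·(-1712) − 6·5566 = -40037
Policy A (D := -20):
  V = 33
  P = 124
  A = 52 − 4·124 = -444
  D = -20
  C = 265 + 5·33 − 3·(-20) = 490
  L = 207 + 4·(-20) − 6·490 = -2813
Change in L: -2813 − (-40037) = 37224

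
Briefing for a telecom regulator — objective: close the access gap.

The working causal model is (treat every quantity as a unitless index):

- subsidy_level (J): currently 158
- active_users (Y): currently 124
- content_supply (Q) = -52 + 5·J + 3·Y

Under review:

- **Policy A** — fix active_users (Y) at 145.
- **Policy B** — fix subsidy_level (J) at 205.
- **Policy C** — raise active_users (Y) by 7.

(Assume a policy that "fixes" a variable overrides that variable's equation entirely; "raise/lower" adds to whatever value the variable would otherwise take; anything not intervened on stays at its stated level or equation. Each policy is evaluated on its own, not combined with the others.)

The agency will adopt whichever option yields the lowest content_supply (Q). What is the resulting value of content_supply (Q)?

1131

Policy A (Y := 145):
  J = 158
  Y = 145
  Q = -52 + 5·158 + 3·145 = 1173
Policy B (J := 205):
  J = 205
  Y = 124
  Q = -52 + 5·205 + 3·124 = 1345
Policy C (Y + 7):
  J = 158
  Y = 124 + 7 = 131
  Q = -52 + 5·158 + 3·131 = 1131
Comparing — Policy A: Q=1173, Policy B: Q=1345, Policy C: Q=1131. Lowest is 1131 (Policy C).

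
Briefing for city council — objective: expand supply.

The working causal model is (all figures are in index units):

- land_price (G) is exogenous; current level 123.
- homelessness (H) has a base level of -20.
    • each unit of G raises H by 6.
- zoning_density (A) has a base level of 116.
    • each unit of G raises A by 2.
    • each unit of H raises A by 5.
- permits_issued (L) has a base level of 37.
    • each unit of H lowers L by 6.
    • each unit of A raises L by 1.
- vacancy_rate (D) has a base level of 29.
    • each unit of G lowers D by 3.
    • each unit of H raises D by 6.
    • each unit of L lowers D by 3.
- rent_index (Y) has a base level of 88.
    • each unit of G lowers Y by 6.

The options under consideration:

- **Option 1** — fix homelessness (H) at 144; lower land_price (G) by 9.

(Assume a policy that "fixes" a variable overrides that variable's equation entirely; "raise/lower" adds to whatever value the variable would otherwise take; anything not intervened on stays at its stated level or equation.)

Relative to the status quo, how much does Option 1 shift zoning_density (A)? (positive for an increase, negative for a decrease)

-2888

Baseline:
  G = 123
  H = -20 + 6·123 = 718
  A = 116 + 2·123 + 5·718 = 3952
Option 1 (H := 144, G − 9):
  G = 123 − 9 = 114
  H = 144
  A = 116 + 2·114 + 5·144 = 1064
Change in A: 1064 − 3952 = -2888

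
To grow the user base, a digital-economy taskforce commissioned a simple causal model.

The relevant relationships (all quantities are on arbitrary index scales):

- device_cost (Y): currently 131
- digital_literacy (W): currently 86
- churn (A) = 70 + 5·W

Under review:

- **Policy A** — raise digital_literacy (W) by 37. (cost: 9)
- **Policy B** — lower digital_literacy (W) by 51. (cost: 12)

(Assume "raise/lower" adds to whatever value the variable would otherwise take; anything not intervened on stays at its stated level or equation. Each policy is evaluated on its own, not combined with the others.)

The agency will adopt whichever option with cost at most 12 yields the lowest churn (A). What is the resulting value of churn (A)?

Policy A (W + 37):
  W = 86 + 37 = 123
  A = 70 + 5·123 = 685
Policy B (W − 51):
  W = 86 − 51 = 35
  A = 70 + 5·35 = 245
Comparing — Policy A: A=685, Policy B: A=245. Lowest is 245 (Policy B).

245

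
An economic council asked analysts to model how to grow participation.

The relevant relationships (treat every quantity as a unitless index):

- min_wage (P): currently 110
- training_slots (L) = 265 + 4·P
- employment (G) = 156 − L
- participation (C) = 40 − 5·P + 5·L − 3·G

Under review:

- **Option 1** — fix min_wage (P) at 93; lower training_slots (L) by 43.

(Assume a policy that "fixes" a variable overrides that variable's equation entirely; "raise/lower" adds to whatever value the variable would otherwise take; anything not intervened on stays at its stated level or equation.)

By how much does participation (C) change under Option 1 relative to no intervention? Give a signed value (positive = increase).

Baseline:
  P = 110
  L = 265 + 4·110 = 705
  G = 156 − 705 = -549
  C = 40 − 5·110 + 5·705 − 3·(-549) = 4662
Option 1 (P := 93, L − 43):
  P = 93
  L = 265 + 4·93 (−43 from intervention) = 594
  G = 156 − 594 = -438
  C = 40 − 5·93 + 5·594 − 3·(-438) = 3859
Change in C: 3859 − 4662 = -803

-803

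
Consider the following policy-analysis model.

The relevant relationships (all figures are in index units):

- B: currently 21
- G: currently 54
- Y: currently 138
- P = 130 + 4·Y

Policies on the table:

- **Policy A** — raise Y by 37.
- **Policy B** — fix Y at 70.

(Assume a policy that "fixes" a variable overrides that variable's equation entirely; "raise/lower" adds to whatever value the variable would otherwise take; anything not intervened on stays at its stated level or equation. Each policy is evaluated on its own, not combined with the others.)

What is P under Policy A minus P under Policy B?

Policy A (Y + 37):
  Y = 138 + 37 = 175
  P = 130 + 4·175 = 830
Policy B (Y := 70):
  Y = 70
  P = 130 + 4·70 = 410
P: 830 − 410 = 420

420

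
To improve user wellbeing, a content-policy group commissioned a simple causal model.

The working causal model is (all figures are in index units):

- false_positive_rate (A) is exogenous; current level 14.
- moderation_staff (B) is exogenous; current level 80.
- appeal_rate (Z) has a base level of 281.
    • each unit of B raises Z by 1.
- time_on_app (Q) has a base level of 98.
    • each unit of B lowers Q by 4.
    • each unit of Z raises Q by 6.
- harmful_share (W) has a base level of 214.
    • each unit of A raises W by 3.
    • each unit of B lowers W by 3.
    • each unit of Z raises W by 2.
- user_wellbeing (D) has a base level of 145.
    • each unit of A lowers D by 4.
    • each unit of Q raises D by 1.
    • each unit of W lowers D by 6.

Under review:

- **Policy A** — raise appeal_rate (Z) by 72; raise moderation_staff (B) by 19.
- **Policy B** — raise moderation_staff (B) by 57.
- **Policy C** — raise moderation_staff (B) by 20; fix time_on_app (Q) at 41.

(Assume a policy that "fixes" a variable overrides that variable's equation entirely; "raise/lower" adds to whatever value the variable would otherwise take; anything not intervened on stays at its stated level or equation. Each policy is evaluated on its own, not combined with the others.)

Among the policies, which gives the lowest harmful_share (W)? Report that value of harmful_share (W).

Policy A (Z + 72, B + 19):
  A = 14
  B = 80 + 19 = 99
  Z = 281 + 99 (+72 from intervention) = 452
  W = 214 + 3·14 − 3·99 + 2·452 = 863
Policy B (B + 57):
  A = 14
  B = 80 + 57 = 137
  Z = 281 + 137 = 418
  W = 214 + 3·14 − 3·137 + 2·418 = 681
Policy C (B + 20, Q := 41):
  A = 14
  B = 80 + 20 = 100
  Z = 281 + 100 = 381
  W = 214 + 3·14 − 3·100 + 2·381 = 718
Comparing — Policy A: W=863, Policy B: W=681, Policy C: W=718. Lowest is 681 (Policy B).

681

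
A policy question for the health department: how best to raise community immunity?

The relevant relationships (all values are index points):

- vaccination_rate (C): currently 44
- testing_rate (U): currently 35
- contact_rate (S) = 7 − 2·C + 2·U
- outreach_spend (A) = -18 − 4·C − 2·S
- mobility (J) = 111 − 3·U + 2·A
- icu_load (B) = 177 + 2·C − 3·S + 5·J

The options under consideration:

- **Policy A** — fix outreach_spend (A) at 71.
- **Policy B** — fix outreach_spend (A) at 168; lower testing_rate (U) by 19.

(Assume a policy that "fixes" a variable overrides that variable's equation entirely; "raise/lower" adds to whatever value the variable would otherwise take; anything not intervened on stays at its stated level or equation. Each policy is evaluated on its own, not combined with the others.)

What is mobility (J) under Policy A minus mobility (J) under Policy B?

Policy A (A := 71):
  C = 44
  U = 35
  S = 7 − 2·44 + 2·35 = -11
  A = 71
  J = 111 − 3·35 + 2·71 = 148
Policy B (A := 168, U − 19):
  C = 44
  U = 35 − 19 = 16
  S = 7 − 2·44 + 2·16 = -49
  A = 168
  J = 111 − 3·16 + 2·168 = 399
J: 148 − 399 = -251

-251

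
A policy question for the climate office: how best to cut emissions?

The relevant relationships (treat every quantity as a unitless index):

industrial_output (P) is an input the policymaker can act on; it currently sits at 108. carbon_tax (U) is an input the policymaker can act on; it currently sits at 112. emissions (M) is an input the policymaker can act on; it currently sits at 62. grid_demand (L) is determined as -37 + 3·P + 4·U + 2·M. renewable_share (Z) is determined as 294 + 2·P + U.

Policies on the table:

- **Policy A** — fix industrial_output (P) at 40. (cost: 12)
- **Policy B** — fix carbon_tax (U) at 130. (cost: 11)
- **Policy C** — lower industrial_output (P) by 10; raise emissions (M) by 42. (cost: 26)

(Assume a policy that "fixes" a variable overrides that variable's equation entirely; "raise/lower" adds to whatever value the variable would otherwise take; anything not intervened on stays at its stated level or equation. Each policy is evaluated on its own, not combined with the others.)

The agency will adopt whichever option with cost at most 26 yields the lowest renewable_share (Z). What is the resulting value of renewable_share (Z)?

486

Policy A (P := 40):
  P = 40
  U = 112
  Z = 294 + 2·40 + 112 = 486
Policy B (U := 130):
  P = 108
  U = 130
  Z = 294 + 2·108 + 130 = 640
Policy C (P − 10, M + 42):
  P = 108 − 10 = 98
  U = 112
  Z = 294 + 2·98 + 112 = 602
Comparing — Policy A: Z=486, Policy B: Z=640, Policy C: Z=602. Lowest is 486 (Policy A).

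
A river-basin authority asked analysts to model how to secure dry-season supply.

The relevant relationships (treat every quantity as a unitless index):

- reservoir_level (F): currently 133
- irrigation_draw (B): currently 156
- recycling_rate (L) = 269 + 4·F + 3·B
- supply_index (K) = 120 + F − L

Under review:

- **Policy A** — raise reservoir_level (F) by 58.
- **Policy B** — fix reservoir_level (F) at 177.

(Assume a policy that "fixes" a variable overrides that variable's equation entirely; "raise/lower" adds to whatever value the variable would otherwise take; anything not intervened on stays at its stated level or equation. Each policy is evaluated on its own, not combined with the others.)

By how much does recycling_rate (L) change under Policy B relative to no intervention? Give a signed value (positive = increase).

176

Baseline:
  F = 133
  B = 156
  L = 269 + 4·133 + 3·156 = 1269
Policy B (F := 177):
  F = 177
  B = 156
  L = 269 + 4·177 + 3·156 = 1445
Change in L: 1445 − 1269 = 176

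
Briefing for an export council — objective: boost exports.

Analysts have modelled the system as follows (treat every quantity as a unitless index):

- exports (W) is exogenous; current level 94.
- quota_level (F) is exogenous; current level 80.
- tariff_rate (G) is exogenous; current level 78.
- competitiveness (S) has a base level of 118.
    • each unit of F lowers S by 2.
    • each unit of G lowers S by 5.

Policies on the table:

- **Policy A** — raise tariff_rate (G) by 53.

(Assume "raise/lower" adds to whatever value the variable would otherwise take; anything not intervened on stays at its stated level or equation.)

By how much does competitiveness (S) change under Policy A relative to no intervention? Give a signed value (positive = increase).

Baseline:
  F = 80
  G = 78
  S = 118 − 2·80 − 5·78 = -432
Policy A (G + 53):
  F = 80
  G = 78 + 53 = 131
  S = 118 − 2·80 − 5·131 = -697
Change in S: -697 − (-432) = -265

-265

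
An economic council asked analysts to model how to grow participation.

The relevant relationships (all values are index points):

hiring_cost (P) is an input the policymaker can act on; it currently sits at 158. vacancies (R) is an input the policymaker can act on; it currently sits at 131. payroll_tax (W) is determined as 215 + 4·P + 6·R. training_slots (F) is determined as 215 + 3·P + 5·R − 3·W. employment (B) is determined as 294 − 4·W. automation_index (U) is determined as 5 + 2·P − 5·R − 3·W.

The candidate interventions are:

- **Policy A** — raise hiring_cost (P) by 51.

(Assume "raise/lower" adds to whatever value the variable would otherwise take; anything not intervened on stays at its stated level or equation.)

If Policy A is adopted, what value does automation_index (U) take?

Policy A (P + 51):
  P = 158 + 51 = 209
  R = 131
  W = 215 + 4·209 + 6·131 = 1837
  U = 5 + 2·209 − 5·131 − 3·1837 = -5743

-5743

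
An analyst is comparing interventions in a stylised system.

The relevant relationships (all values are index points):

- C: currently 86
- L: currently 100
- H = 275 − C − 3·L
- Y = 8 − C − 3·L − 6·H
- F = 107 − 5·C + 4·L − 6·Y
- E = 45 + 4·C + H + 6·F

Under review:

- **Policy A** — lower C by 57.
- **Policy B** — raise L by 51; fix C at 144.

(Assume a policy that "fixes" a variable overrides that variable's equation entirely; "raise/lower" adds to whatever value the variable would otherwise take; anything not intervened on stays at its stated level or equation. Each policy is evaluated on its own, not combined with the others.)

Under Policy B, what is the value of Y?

Policy B (L + 51, C := 144):
  C = 144
  L = 100 + 51 = 151
  H = 275 − 144 − 3·151 = -322
  Y = 8 − 144 − 3·151 − 6·(-322) = 1343

1343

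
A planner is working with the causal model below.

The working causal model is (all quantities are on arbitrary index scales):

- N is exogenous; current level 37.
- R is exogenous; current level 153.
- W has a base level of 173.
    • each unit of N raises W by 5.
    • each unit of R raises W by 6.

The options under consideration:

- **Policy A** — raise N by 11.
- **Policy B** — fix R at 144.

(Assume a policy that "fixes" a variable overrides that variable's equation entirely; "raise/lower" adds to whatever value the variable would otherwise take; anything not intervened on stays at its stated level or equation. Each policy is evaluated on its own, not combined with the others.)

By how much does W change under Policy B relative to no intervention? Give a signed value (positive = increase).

Baseline:
  N = 37
  R = 153
  W = 173 + 5·37 + 6·153 = 1276
Policy B (R := 144):
  N = 37
  R = 144
  W = 173 + 5·37 + 6·144 = 1222
Change in W: 1222 − 1276 = -54

-54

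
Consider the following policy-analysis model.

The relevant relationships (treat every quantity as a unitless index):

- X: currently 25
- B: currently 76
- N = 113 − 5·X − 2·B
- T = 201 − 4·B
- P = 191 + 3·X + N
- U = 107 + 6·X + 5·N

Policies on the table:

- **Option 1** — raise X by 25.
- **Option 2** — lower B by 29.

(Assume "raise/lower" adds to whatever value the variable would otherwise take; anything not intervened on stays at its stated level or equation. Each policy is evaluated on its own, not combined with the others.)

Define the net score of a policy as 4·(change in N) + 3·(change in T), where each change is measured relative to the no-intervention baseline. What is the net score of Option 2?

580

Baseline:
  X = 25
  B = 76
  N = 113 − 5·25 − 2·76 = -164
  T = 201 − 4·76 = -103
Option 2 (B − 29):
  X = 25
  B = 76 − 29 = 47
  N = 113 − 5·25 − 2·47 = -106
  T = 201 − 4·47 = 13
ΔN = -106 − (-164) = 58; ΔT = 13 − (-103) = 116
Score = 4·58 + 3·116 = 580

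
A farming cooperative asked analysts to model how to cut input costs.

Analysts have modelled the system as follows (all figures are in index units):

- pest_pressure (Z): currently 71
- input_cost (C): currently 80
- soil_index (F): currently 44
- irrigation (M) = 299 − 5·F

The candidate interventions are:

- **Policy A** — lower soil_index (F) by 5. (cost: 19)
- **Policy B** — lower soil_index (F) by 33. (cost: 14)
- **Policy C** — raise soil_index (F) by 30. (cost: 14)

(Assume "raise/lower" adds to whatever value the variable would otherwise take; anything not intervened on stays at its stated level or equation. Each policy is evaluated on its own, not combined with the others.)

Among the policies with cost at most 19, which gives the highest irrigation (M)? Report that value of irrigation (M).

Policy A (F − 5):
  F = 44 − 5 = 39
  M = 299 − 5·39 = 104
Policy B (F − 33):
  F = 44 − 33 = 11
  M = 299 − 5·11 = 244
Policy C (F + 30):
  F = 44 + 30 = 74
  M = 299 − 5·74 = -71
Comparing — Policy A: M=104, Policy B: M=244, Policy C: M=-71. Highest is 244 (Policy B).

244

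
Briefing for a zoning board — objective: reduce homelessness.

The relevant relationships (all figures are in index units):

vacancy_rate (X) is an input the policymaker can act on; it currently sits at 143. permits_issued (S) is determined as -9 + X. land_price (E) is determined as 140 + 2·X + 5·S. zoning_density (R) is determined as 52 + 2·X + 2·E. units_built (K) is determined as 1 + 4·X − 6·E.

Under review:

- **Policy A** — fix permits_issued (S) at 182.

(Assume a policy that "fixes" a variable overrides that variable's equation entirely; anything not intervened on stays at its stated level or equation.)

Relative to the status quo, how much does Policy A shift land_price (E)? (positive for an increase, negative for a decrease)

Baseline:
  X = 143
  S = -9 + 143 = 134
  E = 140 + 2·143 + 5·134 = 1096
Policy A (S := 182):
  X = 143
  S = 182
  E = 140 + 2·143 + 5·182 = 1336
Change in E: 1336 − 1096 = 240

240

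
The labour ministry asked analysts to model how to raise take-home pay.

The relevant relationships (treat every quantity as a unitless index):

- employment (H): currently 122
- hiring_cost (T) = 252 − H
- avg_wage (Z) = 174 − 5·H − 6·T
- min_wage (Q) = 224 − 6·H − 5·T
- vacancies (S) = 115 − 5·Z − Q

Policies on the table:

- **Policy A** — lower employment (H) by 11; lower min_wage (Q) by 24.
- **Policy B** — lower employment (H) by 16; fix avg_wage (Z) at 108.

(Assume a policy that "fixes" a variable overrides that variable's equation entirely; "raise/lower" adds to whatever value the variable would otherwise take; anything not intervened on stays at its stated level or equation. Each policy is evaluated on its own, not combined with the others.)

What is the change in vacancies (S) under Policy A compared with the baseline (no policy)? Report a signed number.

Baseline:
  H = 122
  T = 252 − 122 = 130
  Z = 174 − 5·122 − 6·130 = -1216
  Q = 224 − 6·122 − 5·130 = -1158
  S = 115 − 5·(-1216) − (-1158) = 7353
Policy A (H − 11, Q − 24):
  H = 122 − 11 = 111
  T = 252 − 111 = 141
  Z = 174 − 5·111 − 6·141 = -1227
  Q = 224 − 6·111 − 5·141 (−24 from intervention) = -1171
  S = 115 − 5·(-1227) − (-1171) = 7421
Change in S: 7421 − 7353 = 68

68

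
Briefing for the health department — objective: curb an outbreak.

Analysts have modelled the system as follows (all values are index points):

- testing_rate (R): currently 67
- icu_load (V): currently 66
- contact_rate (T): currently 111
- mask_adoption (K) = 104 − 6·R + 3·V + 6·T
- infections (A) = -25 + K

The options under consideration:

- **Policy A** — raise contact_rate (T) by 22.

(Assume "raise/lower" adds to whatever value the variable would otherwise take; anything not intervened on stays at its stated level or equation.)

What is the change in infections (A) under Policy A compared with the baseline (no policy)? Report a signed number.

Baseline:
  R = 67
  V = 66
  T = 111
  K = 104 − 6·67 + 3·66 + 6·111 = 566
  A = -25 + 566 = 541
Policy A (T + 22):
  R = 67
  V = 66
  T = 111 + 22 = 133
  K = 104 − 6·67 + 3·66 + 6·133 = 698
  A = -25 + 698 = 673
Change in A: 673 − 541 = 132

132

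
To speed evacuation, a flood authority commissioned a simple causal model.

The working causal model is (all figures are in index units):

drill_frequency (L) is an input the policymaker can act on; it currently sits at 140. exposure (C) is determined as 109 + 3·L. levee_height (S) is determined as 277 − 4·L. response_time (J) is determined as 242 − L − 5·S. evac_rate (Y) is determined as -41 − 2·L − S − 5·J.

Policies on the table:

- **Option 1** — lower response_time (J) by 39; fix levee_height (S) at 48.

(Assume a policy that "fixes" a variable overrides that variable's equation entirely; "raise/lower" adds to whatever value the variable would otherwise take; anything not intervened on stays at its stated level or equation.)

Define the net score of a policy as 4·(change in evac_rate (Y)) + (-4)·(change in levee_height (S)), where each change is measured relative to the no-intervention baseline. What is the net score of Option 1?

Baseline:
  L = 140
  S = 277 − 4·140 = -283
  J = 242 − 140 − 5·(-283) = 1517
  Y = -41 − 2·140 − (-283) − 5·1517 = -7623
Option 1 (J − 39, S := 48):
  L = 140
  S = 48
  J = 242 − 140 − 5·48 (−39 from intervention) = -177
  Y = -41 − 2·140 − 48 − 5·(-177) = 516
ΔY = 516 − (-7623) = 8139; ΔS = 48 − (-283) = 331
Score = 4·8139 + (-4)·331 = 31232

31232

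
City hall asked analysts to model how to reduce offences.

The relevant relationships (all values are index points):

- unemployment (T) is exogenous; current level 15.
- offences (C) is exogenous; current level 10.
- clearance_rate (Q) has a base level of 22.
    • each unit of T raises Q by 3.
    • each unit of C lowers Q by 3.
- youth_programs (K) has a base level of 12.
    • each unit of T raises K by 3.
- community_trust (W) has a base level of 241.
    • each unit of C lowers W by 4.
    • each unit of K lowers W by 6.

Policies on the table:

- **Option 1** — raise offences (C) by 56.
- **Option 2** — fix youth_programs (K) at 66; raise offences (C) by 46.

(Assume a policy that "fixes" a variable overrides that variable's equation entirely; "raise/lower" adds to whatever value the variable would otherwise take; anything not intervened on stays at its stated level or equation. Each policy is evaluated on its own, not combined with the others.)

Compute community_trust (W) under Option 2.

Option 2 (K := 66, C + 46):
  T = 15
  C = 10 + 46 = 56
  K = 66
  W = 241 − 4·56 − 6·66 = -379

-379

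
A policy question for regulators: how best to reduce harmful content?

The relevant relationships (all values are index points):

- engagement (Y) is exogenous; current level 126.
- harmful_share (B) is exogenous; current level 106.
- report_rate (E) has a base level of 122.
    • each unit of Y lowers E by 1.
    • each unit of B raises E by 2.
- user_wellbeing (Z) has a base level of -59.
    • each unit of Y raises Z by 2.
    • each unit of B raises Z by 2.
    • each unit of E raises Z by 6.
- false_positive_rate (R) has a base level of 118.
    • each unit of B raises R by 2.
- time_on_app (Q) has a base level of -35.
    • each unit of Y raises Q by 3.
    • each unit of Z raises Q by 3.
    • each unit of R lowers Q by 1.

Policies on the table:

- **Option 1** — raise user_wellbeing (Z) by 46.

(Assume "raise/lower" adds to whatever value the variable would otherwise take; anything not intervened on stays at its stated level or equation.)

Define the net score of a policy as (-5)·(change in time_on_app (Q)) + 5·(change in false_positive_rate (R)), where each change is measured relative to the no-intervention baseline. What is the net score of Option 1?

Baseline:
  Y = 126
  B = 106
  E = 122 − 126 + 2·106 = 208
  Z = -59 + 2·126 + 2·106 + 6·208 = 1653
  R = 118 + 2·106 = 330
  Q = -35 + 3·126 + 3·1653 − 330 = 4972
Option 1 (Z + 46):
  Y = 126
  B = 106
  E = 122 − 126 + 2·106 = 208
  Z = -59 + 2·126 + 2·106 + 6·208 (+46 from intervention) = 1699
  R = 118 + 2·106 = 330
  Q = -35 + 3·126 + 3·1699 − 330 = 5110
ΔQ = 5110 − 4972 = 138; ΔR = 330 − 330 = 0
Score = (-5)·138 + 5·0 = -690

-690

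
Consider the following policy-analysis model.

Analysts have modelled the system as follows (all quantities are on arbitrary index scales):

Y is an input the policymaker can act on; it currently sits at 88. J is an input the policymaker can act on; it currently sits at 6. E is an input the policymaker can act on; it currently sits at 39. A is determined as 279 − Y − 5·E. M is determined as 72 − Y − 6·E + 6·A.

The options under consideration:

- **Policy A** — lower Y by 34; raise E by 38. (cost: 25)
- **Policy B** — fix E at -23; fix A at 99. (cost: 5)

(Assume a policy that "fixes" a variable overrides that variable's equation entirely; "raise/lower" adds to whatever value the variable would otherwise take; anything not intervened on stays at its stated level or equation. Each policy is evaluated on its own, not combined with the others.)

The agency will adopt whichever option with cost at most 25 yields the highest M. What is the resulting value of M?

Policy A (Y − 34, E + 38):
  Y = 88 − 34 = 54
  E = 39 + 38 = 77
  A = 279 − 54 − 5·77 = -160
  M = 72 − 54 − 6·77 + 6·(-160) = -1404
Policy B (E := -23, A := 99):
  Y = 88
  E = -23
  A = 99
  M = 72 − 88 − 6·(-23) + 6·99 = 716
Comparing — Policy A: M=-1404, Policy B: M=716. Highest is 716 (Policy B).

716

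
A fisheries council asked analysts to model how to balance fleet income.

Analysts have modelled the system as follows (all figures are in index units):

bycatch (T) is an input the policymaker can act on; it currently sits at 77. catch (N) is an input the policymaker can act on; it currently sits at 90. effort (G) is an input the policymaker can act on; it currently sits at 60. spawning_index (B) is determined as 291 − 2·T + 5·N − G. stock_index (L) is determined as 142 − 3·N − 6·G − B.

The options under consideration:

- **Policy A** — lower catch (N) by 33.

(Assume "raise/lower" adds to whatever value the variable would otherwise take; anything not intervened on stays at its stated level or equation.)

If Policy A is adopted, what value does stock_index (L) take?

-751

Policy A (N − 33):
  T = 77
  N = 90 − 33 = 57
  G = 60
  B = 291 − 2·77 + 5·57 − 60 = 362
  L = 142 − 3·57 − 6·60 − 362 = -751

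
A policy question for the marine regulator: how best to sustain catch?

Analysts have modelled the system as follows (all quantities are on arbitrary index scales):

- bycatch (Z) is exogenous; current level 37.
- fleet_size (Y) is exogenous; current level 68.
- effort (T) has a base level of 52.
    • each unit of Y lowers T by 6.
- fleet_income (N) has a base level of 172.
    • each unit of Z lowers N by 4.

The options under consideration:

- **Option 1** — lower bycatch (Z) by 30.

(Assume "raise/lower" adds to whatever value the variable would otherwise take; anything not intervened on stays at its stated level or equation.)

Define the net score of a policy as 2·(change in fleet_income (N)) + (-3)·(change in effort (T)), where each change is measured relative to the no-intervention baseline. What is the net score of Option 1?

Baseline:
  Z = 37
  Y = 68
  T = 52 − 6·68 = -356
  N = 172 − 4·37 = 24
Option 1 (Z − 30):
  Z = 37 − 30 = 7
  Y = 68
  T = 52 − 6·68 = -356
  N = 172 − 4·7 = 144
ΔN = 144 − 24 = 120; ΔT = -356 − (-356) = 0
Score = 2·120 + (-3)·0 = 240

240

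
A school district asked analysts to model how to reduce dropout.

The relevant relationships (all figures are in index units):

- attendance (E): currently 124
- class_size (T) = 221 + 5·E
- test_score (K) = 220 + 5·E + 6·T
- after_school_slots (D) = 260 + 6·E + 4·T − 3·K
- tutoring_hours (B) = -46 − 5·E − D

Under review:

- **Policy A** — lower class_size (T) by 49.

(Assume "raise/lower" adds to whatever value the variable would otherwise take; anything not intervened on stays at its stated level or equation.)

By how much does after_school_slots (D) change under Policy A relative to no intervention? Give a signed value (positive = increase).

686

Baseline:
  E = 124
  T = 221 + 5·124 = 841
  K = 220 + 5·124 + 6·841 = 5886
  D = 260 + 6·124 + 4·841 − 3·5886 = -13290
Policy A (T − 49):
  E = 124
  T = 221 + 5·124 (−49 from intervention) = 792
  K = 220 + 5·124 + 6·792 = 5592
  D = 260 + 6·124 + 4·792 − 3·5592 = -12604
Change in D: -12604 − (-13290) = 686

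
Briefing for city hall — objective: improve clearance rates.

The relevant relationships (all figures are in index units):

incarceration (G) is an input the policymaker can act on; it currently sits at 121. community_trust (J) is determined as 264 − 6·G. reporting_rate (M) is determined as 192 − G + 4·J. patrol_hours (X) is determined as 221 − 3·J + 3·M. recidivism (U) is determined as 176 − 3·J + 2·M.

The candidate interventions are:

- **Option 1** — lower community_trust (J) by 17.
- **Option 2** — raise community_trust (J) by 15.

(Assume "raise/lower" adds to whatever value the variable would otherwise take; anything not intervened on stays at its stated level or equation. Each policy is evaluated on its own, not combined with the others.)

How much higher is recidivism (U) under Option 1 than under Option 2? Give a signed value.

Option 1 (J − 17):
  G = 121
  J = 264 − 6·121 (−17 from intervention) = -479
  M = 192 − 121 + 4·(-479) = -1845
  U = 176 − 3·(-479) + 2·(-1845) = -2077
Option 2 (J + 15):
  G = 121
  J = 264 − 6·121 (+15 from intervention) = -447
  M = 192 − 121 + 4·(-447) = -1717
  U = 176 − 3·(-447) + 2·(-1717) = -1917
U: -2077 − (-1917) = -160

-160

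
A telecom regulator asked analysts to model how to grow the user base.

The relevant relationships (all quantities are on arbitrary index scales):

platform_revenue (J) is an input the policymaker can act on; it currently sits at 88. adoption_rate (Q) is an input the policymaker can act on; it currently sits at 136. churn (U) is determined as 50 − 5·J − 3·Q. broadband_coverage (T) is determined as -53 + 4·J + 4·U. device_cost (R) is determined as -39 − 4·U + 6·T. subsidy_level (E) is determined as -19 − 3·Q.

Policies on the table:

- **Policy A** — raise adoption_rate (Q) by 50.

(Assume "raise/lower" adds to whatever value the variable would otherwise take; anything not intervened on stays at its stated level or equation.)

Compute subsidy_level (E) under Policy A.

-577

Policy A (Q + 50):
  Q = 136 + 50 = 186
  E = -19 − 3·186 = -577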